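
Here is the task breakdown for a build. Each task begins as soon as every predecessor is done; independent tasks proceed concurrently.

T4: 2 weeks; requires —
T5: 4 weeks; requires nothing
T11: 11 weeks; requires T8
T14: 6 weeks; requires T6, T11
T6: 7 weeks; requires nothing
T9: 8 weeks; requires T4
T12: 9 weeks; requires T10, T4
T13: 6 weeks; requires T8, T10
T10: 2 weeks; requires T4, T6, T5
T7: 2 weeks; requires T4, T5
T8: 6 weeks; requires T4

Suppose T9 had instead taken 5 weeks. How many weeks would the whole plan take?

25

Critical path before the change: T4→T8→T11→T14 = 2+6+11+6 = 25 giving 25 weeks.
T9 is off the critical path — its longest chain is 10 weeks, giving 15 of slack.
The critical path is still T4→T8→T11→T14; finish is now 25 weeks.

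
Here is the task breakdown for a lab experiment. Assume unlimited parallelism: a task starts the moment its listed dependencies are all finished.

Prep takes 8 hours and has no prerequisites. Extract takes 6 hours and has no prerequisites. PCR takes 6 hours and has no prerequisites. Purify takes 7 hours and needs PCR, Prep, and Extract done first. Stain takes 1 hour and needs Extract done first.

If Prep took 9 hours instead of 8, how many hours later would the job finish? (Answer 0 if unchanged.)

Critical path before the change: Prep→Purify = 8+7 = 15 giving 15 hours.
Prep is on the critical path; changing it to 9 makes that path 16 hours.
No other chain overtakes it, so the finish is 16 hours.
Change in finish: 16 − 15 = +1 hours.

1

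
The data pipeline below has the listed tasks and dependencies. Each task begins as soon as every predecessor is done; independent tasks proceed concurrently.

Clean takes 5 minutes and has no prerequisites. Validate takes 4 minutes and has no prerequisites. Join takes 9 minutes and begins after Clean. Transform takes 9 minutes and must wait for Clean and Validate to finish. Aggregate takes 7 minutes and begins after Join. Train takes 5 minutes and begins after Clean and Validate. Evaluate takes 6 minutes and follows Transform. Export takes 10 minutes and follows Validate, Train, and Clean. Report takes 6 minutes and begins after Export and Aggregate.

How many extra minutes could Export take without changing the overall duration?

The longest chain is Clean→Join→Aggregate→Report = 5+9+7+6 = 27; overall finish 27 minutes.
The longest chain containing Export totals 26 minutes.
Slack of Export = 11 − 10 = 1 minute.

1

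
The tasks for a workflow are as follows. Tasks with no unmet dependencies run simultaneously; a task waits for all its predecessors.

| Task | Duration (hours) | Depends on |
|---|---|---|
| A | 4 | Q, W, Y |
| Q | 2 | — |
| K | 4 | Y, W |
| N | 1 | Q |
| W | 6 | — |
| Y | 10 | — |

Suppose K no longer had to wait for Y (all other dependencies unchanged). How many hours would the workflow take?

14

With the dependency in place, Y→A = 10+4 = 14 sets the finish at 14 hours.
Without Y→K, K's earliest start moves from 10 to 6.
New critical path: Y→A = 10+4 = 14 ⇒ 14 hours.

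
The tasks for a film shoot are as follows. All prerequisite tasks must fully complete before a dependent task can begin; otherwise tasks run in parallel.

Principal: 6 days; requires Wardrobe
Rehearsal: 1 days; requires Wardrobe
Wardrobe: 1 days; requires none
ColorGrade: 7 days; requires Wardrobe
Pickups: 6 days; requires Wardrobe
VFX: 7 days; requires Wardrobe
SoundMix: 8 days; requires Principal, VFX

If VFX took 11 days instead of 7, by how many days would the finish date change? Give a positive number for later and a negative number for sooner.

The binding path is Wardrobe→VFX→SoundMix = 1+7+8 = 16; finish at 16 days.
VFX lies on that path, so at 11 days the path becomes 20 days.
That remains the longest chain; total 20 days.
Change in finish: 20 − 16 = +4 days.

4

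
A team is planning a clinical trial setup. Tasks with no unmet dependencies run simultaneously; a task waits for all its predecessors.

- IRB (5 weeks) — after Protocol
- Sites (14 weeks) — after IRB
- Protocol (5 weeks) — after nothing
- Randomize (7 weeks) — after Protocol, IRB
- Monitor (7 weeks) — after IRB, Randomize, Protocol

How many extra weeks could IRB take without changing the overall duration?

0

Critical path: Protocol→IRB→Sites = 5+5+14 = 24, so the finish is 24 weeks.
IRB finishes as early as 10 and must finish by 10.
So IRB can slip 10 − 10 = 0 weeks.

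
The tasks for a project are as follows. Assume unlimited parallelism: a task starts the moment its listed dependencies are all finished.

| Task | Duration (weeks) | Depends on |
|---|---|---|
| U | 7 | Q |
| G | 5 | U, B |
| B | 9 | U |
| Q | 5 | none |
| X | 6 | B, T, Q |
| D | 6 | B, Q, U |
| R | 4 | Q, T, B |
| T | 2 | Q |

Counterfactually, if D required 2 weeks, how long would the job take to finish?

27

Baseline: Q→U→B→D = 5+7+9+6 = 27 → 27 weeks.
Since D is critical, the -4 change carries straight to that chain (now 23 weeks).
The binding chain switches to Q→U→B→X = 5+7+9+6 = 27; finish 27 weeks.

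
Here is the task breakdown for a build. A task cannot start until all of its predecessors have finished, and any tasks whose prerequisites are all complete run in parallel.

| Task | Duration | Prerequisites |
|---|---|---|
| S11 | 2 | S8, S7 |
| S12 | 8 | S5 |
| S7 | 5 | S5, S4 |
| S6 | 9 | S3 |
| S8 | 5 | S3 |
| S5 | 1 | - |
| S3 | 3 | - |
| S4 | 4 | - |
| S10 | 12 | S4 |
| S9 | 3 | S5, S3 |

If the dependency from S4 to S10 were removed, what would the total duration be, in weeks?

Original critical path: S4→S10 = 4+12 = 16 ⇒ 16 weeks.
Without S4→S10, S10's earliest start moves from 4 to 0.
New critical path: S3→S6 = 3+9 = 12 ⇒ 12 weeks.

12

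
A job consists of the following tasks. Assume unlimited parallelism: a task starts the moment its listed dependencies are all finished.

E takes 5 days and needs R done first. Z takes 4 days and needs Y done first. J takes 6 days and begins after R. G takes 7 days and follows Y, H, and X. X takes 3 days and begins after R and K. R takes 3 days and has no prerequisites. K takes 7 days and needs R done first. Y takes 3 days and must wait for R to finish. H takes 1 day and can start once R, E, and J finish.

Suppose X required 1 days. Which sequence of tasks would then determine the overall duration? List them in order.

R, K, X, G

Baseline: R→K→X→G = 3+7+3+7 = 20 → 20 days.
Since X is critical, the -2 change carries straight to that chain (now 18 days).
No other chain overtakes it, so the finish is 18 days.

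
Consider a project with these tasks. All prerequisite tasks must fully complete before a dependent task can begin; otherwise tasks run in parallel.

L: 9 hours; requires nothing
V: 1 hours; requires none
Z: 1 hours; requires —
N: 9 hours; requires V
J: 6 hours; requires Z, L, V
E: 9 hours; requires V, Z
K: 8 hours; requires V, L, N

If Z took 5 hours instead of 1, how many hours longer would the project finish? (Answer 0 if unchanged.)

Critical path before the change: V→N→K = 1+9+8 = 18 giving 18 hours.
Z is off the critical path — its longest chain is 10 hours, giving 8 of slack.
That remains the longest chain; total 18 hours.
Change in finish: 18 − 18 = +0 hours.

0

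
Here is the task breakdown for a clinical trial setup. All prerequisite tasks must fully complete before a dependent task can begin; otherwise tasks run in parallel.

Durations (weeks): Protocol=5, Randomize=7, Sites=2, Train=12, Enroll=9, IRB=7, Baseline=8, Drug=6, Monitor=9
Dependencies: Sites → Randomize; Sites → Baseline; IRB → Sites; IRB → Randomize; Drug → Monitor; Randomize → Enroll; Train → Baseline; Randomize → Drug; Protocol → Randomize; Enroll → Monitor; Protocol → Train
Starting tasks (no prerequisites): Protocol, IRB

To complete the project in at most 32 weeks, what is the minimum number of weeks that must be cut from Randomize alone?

Current finish: 34 weeks; target: 32.
Randomize is on every critical path, so each week cut from Randomize cuts the finish by one (this holds down to a finish of 28).
Need 34 − 32 = 2 weeks off Randomize → Randomize becomes 5 weeks, finish becomes 32.

2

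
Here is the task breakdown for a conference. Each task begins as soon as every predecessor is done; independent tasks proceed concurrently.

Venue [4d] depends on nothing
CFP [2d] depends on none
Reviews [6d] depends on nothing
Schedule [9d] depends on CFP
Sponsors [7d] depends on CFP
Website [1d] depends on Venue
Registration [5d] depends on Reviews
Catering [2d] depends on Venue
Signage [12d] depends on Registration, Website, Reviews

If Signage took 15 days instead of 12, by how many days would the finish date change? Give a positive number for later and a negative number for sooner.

3

Baseline: Reviews→Registration→Signage = 6+5+12 = 23 → 23 days.
Signage lies on that path, so at 15 days the path becomes 26 days.
The critical path is still Reviews→Registration→Signage; finish is now 26 days.
Change in finish: 26 − 23 = +3 days.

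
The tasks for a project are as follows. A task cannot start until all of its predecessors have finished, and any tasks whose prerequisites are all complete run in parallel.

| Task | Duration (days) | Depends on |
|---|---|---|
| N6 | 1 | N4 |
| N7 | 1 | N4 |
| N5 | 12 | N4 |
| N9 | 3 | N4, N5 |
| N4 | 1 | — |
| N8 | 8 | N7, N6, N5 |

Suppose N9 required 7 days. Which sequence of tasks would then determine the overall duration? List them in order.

N4, N5, N8

As given, the longest chain is N4→N5→N8 = 1+12+8 = 21, so the finish is 21 days.
N9 is off the critical path — its longest chain is 16 days, giving 5 of slack.
That remains the longest chain; total 21 days.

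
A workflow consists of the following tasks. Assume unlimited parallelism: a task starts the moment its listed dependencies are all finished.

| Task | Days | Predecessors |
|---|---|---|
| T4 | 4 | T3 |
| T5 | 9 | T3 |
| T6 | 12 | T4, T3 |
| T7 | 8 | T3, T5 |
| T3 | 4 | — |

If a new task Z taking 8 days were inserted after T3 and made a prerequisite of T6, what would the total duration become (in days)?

24

Originally the plan takes 21 days.
With Z inserted, T6 now waits for max(T4, T3, Z).
New critical path: T3→Z→T6 = 4+8+12 = 24 ⇒ 24 days.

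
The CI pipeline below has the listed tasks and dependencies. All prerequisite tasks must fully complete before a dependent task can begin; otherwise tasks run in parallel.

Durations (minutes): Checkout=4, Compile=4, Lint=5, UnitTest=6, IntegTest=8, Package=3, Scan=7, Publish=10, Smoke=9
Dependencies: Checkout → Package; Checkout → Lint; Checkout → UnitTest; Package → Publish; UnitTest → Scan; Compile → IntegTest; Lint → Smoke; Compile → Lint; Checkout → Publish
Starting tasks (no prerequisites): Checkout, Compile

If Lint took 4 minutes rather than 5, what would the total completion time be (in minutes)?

17

Actual critical path: Checkout→Lint→Smoke = 4+5+9 = 18 ⇒ 18 minutes.
Lint lies on that path, so at 4 minutes the path becomes 17 minutes.
No other chain overtakes it, so the finish is 17 minutes.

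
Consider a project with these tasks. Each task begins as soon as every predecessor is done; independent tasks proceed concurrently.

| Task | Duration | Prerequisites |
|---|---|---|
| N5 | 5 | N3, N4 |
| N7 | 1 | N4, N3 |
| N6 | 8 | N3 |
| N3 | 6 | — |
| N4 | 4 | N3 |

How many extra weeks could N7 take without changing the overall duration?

4

Critical path: N3→N4→N5 = 6+4+5 = 15, so the finish is 15 weeks.
N7 finishes as early as 11 and must finish by 15.
Slack of N7 = 14 − 10 = 4 weeks.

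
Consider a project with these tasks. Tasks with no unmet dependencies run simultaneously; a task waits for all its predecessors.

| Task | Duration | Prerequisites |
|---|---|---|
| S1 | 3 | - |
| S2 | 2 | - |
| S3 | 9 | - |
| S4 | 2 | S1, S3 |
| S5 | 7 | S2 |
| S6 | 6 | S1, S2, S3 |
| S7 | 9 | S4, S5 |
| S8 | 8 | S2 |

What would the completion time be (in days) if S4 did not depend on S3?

With the dependency in place, S3→S4→S7 = 9+2+9 = 20 sets the finish at 20 days.
Without S3→S4, S4's earliest start moves from 9 to 3.
The longest chain is now S2→S5→S7 = 2+7+9 = 18, so the plan takes 18 days.

18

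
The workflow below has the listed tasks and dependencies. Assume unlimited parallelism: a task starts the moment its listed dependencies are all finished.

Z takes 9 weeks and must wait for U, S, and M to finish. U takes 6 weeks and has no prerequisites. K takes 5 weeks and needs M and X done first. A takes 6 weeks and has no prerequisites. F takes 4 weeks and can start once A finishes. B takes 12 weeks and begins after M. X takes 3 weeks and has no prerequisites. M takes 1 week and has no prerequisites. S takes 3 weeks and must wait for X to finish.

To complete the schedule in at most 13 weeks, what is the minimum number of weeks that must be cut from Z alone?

2

Current finish: 15 weeks; target: 13.
Z is on every critical path, so each week cut from Z cuts the finish by one (this holds down to a finish of 13).
Need 15 − 13 = 2 weeks off Z → Z becomes 7 weeks, finish becomes 13.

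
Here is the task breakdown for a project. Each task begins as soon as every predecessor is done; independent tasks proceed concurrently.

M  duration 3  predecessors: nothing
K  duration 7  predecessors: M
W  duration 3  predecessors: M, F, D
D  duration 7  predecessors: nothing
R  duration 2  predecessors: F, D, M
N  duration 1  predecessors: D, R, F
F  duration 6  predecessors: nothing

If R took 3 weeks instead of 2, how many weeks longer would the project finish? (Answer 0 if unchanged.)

1

As given, the longest chain is D→R→N = 7+2+1 = 10, so the finish is 10 weeks.
Since R is critical, the +1 change carries straight to that chain (now 11 weeks).
No other chain overtakes it, so the finish is 11 weeks.
Change in finish: 11 − 10 = +1 weeks.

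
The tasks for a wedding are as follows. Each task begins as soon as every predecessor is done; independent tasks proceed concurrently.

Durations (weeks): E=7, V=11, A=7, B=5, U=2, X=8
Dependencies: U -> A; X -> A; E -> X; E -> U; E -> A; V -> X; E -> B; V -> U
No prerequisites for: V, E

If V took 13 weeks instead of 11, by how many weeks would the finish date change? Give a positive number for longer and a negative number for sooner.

2

Baseline: V→X→A = 11+8+7 = 26 → 26 weeks.
V is on the critical path; changing it to 13 makes that path 28 weeks.
That remains the longest chain; total 28 weeks.
Change in finish: 28 − 26 = +2 weeks.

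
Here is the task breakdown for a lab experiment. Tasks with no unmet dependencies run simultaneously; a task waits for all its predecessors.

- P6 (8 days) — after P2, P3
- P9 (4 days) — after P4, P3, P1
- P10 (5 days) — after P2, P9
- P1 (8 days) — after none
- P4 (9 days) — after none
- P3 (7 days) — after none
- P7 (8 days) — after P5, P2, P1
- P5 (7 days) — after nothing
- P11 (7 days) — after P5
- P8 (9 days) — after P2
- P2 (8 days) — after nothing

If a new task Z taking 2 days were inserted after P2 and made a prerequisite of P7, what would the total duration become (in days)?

Originally the project takes 18 days.
With Z inserted, P7 now waits for max(P5, P2, P1, Z).
New critical path: P2→Z→P7 = 8+2+8 = 18 ⇒ 18 days.

18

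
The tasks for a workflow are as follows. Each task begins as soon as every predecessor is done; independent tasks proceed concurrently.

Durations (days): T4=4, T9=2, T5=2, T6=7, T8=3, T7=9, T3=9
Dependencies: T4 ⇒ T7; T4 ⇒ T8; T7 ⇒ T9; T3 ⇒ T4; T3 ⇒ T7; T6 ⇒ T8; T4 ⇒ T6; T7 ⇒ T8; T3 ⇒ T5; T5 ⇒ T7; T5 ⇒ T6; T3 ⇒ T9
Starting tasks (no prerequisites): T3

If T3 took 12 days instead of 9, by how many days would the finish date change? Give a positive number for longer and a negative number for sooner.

3

Critical path before the change: T3→T4→T7→T8 = 9+4+9+3 = 25 giving 25 days.
T3 is on the critical path; changing it to 12 makes that path 28 days.
No other chain overtakes it, so the finish is 28 days.
Change in finish: 28 − 25 = +3 days.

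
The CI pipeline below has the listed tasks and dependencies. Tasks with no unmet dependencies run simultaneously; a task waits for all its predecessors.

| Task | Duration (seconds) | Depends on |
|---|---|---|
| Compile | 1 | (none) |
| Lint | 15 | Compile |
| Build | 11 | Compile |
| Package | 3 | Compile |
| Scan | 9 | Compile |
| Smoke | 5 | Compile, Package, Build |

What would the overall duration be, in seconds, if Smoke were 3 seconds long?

16

Baseline: Compile→Build→Smoke = 1+11+5 = 17 → 17 seconds.
Smoke lies on that path, so at 3 seconds the path becomes 15 seconds.
The binding chain switches to Compile→Lint = 1+15 = 16; finish 16 seconds.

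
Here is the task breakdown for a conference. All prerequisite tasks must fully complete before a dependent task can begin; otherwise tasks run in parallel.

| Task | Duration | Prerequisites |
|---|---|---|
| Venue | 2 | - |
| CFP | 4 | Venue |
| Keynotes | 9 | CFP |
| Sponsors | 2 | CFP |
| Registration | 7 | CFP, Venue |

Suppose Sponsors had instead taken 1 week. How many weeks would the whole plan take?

15

Actual critical path: Venue→CFP→Keynotes = 2+4+9 = 15 ⇒ 15 weeks.
Sponsors has 7 weeks of float (longest path through it is 8).
That remains the longest chain; total 15 weeks.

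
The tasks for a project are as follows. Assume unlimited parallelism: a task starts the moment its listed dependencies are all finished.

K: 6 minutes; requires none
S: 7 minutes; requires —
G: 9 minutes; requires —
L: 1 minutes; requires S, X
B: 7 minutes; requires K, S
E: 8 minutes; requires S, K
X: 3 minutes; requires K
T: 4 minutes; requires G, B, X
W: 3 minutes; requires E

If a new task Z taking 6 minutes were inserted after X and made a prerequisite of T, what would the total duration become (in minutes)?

19

Originally the project takes 18 minutes.
With Z inserted, T now waits for max(G, B, X, Z).
New critical path: K→X→Z→T = 6+3+6+4 = 19 ⇒ 19 minutes.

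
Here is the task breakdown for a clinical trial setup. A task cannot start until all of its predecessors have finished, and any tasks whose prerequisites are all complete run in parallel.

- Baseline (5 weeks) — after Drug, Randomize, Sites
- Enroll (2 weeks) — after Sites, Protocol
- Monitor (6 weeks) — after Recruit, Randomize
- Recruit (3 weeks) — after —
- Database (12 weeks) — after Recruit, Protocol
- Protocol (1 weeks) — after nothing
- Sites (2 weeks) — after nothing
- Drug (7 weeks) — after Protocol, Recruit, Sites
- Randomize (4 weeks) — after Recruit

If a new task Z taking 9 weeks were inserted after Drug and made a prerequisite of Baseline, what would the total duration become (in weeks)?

Originally the project takes 15 weeks.
With Z inserted, Baseline now waits for max(Drug, Randomize, Sites, Z).
New critical path: Recruit→Drug→Z→Baseline = 3+7+9+5 = 24 ⇒ 24 weeks.

24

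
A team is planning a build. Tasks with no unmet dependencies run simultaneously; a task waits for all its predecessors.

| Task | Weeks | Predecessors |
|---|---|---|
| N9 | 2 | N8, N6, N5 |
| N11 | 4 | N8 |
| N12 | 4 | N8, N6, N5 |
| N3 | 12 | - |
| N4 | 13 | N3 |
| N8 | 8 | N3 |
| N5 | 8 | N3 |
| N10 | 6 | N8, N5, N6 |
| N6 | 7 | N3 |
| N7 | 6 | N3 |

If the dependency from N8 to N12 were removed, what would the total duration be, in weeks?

26

With the dependency in place, N3→N5→N10 = 12+8+6 = 26 sets the finish at 26 weeks.
Dropping N8→N12 doesn't change N12's earliest start (20); another predecessor still binds.
After: N3→N5→N10 = 12+8+6 = 26 → 26 weeks.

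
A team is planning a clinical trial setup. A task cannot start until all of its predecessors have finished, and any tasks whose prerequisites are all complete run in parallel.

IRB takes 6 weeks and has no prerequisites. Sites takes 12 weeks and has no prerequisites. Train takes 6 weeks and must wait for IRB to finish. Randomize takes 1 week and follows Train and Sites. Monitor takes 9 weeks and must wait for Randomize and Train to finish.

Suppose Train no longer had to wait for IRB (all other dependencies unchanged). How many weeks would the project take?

Before: longest chain IRB→Train→Randomize→Monitor = 6+6+1+9 = 22, finish 22.
Without IRB→Train, Train's earliest start moves from 6 to 0.
The longest chain is now Sites→Randomize→Monitor = 12+1+9 = 22, so the project takes 22 weeks.

22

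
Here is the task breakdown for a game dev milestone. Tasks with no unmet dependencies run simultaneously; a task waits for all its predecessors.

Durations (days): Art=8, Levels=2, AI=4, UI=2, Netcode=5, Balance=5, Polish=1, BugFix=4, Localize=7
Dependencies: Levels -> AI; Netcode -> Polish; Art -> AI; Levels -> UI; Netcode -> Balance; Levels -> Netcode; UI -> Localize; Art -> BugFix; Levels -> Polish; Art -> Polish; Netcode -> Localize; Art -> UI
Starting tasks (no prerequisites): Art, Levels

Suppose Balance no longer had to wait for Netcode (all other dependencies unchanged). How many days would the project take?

17

With the dependency in place, Art→UI→Localize = 8+2+7 = 17 sets the finish at 17 days.
Without Netcode→Balance, Balance's earliest start moves from 7 to 0.
After: Art→UI→Localize = 8+2+7 = 17 → 17 days.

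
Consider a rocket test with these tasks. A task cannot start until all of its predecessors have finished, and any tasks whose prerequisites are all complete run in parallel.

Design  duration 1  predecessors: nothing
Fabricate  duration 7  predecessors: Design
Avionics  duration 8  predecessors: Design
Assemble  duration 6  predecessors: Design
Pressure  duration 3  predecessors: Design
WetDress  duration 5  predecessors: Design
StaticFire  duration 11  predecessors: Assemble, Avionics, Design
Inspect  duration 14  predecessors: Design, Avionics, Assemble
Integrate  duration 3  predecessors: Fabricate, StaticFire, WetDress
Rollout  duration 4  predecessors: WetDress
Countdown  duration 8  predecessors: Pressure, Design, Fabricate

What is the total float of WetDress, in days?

Critical path: Design→Avionics→StaticFire→Integrate = 1+8+11+3 = 23, so the finish is 23 days.
WetDress finishes as early as 6 and must finish by 19.
So WetDress can slip 19 − 6 = 13 days.

13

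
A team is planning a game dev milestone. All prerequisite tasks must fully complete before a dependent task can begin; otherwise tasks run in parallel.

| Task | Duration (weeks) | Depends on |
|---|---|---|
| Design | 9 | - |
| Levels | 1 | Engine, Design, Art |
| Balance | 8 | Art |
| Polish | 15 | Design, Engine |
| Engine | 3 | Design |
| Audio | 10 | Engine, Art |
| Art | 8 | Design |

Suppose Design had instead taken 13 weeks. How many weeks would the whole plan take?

31

Baseline: Design→Engine→Polish = 9+3+15 = 27 → 27 weeks.
Since Design is critical, the +4 change carries straight to that chain (now 31 weeks).
The critical path is still Design→Engine→Polish; finish is now 31 weeks.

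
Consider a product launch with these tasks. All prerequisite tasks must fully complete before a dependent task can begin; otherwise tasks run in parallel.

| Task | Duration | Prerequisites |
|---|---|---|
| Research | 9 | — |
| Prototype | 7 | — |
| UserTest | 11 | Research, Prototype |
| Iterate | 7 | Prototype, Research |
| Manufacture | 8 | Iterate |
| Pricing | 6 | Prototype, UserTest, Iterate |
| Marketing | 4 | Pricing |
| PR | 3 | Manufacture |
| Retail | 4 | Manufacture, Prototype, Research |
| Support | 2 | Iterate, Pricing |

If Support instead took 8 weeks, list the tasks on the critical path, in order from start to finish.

Research, UserTest, Pricing, Support

The binding path is Research→UserTest→Pricing→Marketing = 9+11+6+4 = 30; finish at 30 weeks.
The longest path through Support is only 28 weeks, so Support has float 2.
New critical path: Research→UserTest→Pricing→Support = 9+11+6+8 = 34 ⇒ 34 weeks.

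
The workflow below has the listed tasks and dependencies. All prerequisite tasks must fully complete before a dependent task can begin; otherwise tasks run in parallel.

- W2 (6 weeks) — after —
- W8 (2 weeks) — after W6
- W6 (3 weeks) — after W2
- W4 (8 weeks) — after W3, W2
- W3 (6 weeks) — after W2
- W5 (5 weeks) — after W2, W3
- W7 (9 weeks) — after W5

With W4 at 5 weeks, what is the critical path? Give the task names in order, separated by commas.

The binding path is W2→W3→W5→W7 = 6+6+5+9 = 26; finish at 26 weeks.
The longest path through W4 is only 20 weeks, so W4 has float 6.
That remains the longest chain; total 26 weeks.

W2, W3, W5, W7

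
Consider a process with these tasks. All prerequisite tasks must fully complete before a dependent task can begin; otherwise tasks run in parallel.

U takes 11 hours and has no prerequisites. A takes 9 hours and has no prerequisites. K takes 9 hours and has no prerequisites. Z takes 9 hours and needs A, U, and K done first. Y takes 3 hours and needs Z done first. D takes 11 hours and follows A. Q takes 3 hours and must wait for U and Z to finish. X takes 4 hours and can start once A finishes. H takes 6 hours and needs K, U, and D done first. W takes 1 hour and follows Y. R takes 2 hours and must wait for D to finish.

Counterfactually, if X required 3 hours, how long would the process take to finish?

26

The binding path is A→D→H = 9+11+6 = 26; finish at 26 hours.
X is off the critical path — its longest chain is 13 hours, giving 13 of slack.
No other chain overtakes it, so the finish is 26 hours.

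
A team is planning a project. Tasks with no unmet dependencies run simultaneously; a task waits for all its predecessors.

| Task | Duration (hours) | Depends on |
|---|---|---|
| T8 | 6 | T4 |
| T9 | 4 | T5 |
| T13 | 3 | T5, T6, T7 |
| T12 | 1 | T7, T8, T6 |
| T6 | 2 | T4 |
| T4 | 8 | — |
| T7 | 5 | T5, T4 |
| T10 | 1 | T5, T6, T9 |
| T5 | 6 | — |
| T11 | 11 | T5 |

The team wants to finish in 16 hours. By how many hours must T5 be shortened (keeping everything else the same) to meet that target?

Current finish: 17 hours; target: 16.
T5 is on every critical path, so each hour cut from T5 cuts the finish by one (this holds down to a finish of 16).
Need 17 − 16 = 1 hour off T5 → T5 becomes 5 hours, finish becomes 16.

1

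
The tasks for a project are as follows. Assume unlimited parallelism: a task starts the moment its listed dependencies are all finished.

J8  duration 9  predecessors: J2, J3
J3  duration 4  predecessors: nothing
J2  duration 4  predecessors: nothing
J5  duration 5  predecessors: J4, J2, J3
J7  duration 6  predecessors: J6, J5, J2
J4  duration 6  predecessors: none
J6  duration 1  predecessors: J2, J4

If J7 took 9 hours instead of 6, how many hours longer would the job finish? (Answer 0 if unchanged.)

3

As given, the longest chain is J4→J5→J7 = 6+5+6 = 17, so the finish is 17 hours.
J7 lies on that path, so at 9 hours the path becomes 20 hours.
The critical path is still J4→J5→J7; finish is now 20 hours.
Change in finish: 20 − 17 = +3 hours.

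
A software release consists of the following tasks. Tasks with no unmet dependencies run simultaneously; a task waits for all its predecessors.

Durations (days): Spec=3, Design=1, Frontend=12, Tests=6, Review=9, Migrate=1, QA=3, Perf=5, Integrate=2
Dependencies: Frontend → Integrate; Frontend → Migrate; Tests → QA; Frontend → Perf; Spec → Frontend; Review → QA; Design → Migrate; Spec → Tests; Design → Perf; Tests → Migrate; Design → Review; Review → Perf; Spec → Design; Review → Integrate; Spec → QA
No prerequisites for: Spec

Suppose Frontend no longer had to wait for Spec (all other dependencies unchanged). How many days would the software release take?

Before: longest chain Spec→Frontend→Perf = 3+12+5 = 20, finish 20.
Without Spec→Frontend, Frontend's earliest start moves from 3 to 0.
New critical path: Spec→Design→Review→Perf = 3+1+9+5 = 18 ⇒ 18 days.

18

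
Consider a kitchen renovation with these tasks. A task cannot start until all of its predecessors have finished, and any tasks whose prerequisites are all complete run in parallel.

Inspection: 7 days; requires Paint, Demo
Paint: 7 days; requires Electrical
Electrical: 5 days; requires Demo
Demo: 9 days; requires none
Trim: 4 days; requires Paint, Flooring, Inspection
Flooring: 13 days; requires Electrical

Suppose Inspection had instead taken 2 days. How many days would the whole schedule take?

31

The binding path is Demo→Electrical→Paint→Inspection→Trim = 9+5+7+7+4 = 32; finish at 32 days.
Inspection is on the critical path; changing it to 2 makes that path 27 days.
The binding chain switches to Demo→Electrical→Flooring→Trim = 9+5+13+4 = 31; finish 31 days.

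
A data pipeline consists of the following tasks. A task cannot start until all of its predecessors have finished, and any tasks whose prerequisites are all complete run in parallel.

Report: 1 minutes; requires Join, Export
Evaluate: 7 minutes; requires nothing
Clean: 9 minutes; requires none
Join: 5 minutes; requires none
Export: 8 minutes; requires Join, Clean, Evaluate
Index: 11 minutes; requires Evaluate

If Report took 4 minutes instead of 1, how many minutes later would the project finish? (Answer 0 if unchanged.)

As given, the longest chain is Clean→Export→Report = 9+8+1 = 18, so the finish is 18 minutes.
Report is on the critical path; changing it to 4 makes that path 21 minutes.
The critical path is still Clean→Export→Report; finish is now 21 minutes.
Change in finish: 21 − 18 = +3 minutes.

3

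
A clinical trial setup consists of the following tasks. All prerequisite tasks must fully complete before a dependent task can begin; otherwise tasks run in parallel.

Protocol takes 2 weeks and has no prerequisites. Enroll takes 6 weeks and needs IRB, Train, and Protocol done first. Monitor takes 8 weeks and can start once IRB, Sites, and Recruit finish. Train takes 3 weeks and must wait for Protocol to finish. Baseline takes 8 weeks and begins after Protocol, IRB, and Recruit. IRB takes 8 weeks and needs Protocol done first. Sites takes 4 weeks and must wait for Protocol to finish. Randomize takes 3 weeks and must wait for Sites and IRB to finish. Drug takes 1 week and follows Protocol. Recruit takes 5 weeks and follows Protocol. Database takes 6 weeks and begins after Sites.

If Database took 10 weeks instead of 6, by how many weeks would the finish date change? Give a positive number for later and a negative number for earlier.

0

The binding path is Protocol→IRB→Baseline = 2+8+8 = 18; finish at 18 weeks.
Database has 6 weeks of float (longest path through it is 12).
The critical path is still Protocol→IRB→Baseline; finish is now 18 weeks.
Change in finish: 18 − 18 = +0 weeks.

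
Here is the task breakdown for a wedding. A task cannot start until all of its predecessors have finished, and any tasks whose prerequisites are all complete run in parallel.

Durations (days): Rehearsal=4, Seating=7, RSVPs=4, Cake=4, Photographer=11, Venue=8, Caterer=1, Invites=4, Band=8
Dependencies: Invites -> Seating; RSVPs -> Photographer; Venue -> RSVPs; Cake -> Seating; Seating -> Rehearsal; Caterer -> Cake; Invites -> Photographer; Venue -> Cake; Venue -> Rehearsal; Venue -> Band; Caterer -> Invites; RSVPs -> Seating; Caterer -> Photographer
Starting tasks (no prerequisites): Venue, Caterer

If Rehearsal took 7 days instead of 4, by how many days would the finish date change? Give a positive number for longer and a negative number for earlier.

As given, the longest chain is Venue→RSVPs→Seating→Rehearsal = 8+4+7+4 = 23, so the finish is 23 days.
Rehearsal is on the critical path; changing it to 7 makes that path 26 days.
No other chain overtakes it, so the finish is 26 days.
Change in finish: 26 − 23 = +3 days.

3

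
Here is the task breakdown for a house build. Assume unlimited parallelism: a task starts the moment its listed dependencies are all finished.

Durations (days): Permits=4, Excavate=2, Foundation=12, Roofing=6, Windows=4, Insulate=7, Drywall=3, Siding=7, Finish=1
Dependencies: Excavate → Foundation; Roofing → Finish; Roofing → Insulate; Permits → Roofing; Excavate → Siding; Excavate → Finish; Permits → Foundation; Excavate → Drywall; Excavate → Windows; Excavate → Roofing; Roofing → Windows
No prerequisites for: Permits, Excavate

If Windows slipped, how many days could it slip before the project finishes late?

Permits→Roofing→Insulate = 4+6+7 = 17 sets the makespan at 17 days.
Longest path through Windows: 14 days (earliest finish 14, latest finish 17).
Float = 17 − 14 = 3.

3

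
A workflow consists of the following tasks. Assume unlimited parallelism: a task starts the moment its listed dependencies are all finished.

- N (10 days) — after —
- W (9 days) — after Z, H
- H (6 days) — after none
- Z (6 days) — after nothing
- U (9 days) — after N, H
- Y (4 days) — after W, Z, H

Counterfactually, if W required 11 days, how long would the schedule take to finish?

21

As given, the longest chain is Z→W→Y = 6+9+4 = 19, so the finish is 19 days.
W is on the critical path; changing it to 11 makes that path 21 days.
The critical path is still Z→W→Y; finish is now 21 days.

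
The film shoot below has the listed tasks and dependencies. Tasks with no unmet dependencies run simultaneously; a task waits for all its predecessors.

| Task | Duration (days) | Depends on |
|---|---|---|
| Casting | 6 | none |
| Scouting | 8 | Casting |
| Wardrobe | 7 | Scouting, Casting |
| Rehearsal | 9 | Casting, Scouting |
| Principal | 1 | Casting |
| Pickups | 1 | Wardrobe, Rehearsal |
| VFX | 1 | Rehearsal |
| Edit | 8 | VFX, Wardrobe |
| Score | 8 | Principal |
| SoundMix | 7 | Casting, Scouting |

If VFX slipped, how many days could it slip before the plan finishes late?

0

Casting→Scouting→Rehearsal→VFX→Edit = 6+8+9+1+8 = 32 sets the makespan at 32 days.
Longest path through VFX: 32 days (earliest finish 24, latest finish 24).
Float = 32 − 32 = 0.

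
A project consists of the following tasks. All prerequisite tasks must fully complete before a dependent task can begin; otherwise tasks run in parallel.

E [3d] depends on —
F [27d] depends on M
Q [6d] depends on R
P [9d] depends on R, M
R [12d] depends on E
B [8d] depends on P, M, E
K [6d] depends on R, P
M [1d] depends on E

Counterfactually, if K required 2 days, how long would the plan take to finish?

32

Baseline: E→R→P→B = 3+12+9+8 = 32 → 32 days.
K has 2 days of float (longest path through it is 30).
No other chain overtakes it, so the finish is 32 days.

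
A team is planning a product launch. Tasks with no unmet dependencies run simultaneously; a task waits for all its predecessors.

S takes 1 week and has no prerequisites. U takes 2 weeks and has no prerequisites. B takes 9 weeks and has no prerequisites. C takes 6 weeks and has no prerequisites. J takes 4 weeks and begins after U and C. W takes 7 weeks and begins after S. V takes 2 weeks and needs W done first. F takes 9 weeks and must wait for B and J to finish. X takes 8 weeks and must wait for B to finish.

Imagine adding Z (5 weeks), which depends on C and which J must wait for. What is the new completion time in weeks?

Originally the project takes 19 weeks.
With Z inserted, J now waits for max(U, C, Z).
New critical path: C→Z→J→F = 6+5+4+9 = 24 ⇒ 24 weeks.

24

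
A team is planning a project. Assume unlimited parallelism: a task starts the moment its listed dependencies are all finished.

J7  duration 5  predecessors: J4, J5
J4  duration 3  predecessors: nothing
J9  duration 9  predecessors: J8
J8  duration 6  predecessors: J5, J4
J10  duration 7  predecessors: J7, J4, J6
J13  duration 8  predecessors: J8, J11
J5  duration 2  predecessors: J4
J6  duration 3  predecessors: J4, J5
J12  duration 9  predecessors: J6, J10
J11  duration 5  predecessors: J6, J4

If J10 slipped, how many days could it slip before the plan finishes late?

Critical path: J4→J5→J7→J10→J12 = 3+2+5+7+9 = 26, so the finish is 26 days.
The longest chain containing J10 totals 26 days.
So J10 can slip 17 − 17 = 0 days.

0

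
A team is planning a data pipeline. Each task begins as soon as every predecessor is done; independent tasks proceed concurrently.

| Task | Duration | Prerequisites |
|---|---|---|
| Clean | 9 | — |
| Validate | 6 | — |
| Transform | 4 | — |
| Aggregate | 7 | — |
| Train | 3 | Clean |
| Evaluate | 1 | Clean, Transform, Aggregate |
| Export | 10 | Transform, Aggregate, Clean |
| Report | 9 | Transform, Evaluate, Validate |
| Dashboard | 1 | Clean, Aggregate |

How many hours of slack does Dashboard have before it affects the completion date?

9

The longest chain is Clean→Evaluate→Report = 9+1+9 = 19; overall finish 19 hours.
Longest path through Dashboard: 10 hours (earliest finish 10, latest finish 19).
Slack of Dashboard = 18 − 9 = 9 hours.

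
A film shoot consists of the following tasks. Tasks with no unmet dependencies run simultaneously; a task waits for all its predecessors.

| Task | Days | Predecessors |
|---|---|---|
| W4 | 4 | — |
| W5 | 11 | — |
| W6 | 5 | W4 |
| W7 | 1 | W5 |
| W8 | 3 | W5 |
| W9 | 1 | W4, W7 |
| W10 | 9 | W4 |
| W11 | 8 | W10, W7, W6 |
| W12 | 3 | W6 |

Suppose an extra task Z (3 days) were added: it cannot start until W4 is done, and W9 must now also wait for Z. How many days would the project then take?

Originally the project takes 21 days.
With Z inserted, W9 now waits for max(W4, W7, Z).
New critical path: W4→W10→W11 = 4+9+8 = 21 ⇒ 21 days.

21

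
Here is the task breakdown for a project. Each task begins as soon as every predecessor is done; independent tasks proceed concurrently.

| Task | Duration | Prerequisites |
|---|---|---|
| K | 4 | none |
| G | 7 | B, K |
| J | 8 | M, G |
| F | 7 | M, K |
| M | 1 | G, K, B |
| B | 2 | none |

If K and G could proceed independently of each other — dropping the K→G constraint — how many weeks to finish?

18

Before: longest chain K→G→M→J = 4+7+1+8 = 20, finish 20.
Without K→G, G's earliest start moves from 4 to 2.
New critical path: B→G→M→J = 2+7+1+8 = 18 ⇒ 18 weeks.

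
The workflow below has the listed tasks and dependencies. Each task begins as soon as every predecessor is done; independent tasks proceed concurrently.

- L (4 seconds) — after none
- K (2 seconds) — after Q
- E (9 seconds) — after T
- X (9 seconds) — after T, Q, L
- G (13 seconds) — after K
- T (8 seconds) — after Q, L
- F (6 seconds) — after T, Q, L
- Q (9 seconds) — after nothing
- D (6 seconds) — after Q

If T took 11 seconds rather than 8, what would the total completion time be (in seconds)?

29

The binding path is Q→T→X = 9+8+9 = 26; finish at 26 seconds.
T is on the critical path; changing it to 11 makes that path 29 seconds.
That remains the longest chain; total 29 seconds.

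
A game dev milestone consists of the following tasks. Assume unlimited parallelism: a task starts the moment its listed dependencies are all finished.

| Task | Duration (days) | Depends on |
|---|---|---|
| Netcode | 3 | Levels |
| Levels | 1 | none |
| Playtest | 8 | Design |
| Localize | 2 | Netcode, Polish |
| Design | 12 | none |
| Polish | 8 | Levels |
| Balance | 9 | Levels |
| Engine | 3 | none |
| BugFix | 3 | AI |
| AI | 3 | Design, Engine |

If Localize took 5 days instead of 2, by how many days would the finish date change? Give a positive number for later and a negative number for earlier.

0

Actual critical path: Design→Playtest = 12+8 = 20 ⇒ 20 days.
Localize has 9 days of float (longest path through it is 11).
The critical path is still Design→Playtest; finish is now 20 days.
Change in finish: 20 − 20 = +0 days.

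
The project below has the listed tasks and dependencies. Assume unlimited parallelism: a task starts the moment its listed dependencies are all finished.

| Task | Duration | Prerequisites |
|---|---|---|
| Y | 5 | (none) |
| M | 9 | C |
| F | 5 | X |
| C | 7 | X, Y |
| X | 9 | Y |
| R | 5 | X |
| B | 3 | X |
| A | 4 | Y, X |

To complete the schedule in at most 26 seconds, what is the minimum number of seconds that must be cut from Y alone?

4

Current finish: 30 seconds; target: 26.
Y is on every critical path, so each second cut from Y cuts the finish by one (this holds down to a finish of 26).
Need 30 − 26 = 4 seconds off Y → Y becomes 1 second, finish becomes 26.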